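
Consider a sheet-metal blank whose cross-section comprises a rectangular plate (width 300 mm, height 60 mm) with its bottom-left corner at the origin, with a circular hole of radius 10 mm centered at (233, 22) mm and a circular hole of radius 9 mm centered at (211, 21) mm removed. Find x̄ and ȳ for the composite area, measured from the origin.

Part | A | x̄ᵢ | ȳᵢ | A·x̄ᵢ | A·ȳᵢ
plate | 18000.00 | 150.00 | 30.00 | 2700000.00 | 540000.00
hole 1 | -314.16 | 233.00 | 22.00 | -73199.11 | -6911.50
hole 2 | -254.47 | 211.00 | 21.00 | -53692.96 | -5343.85
Σ | 17431.37 |  |  | 2573107.93 | 527744.65
x̄ = 2573107.93 / 17431.37 = 147.61 mm
ȳ = 527744.65 / 17431.37 = 30.28 mm

x̄ = 147.61 mm, ȳ = 30.28 mm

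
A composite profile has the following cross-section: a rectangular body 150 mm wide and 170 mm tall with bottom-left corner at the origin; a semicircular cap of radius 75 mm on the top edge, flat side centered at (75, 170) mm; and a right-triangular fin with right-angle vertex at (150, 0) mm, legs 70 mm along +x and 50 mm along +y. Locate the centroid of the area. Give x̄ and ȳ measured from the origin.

x̄ = 79.77 mm, ȳ = 110.29 mm

rectangular body: A = 150 × 170 = 25500.00, centroid at (75.00, 85.00).
semicircular top: A = ½π·75² = 8835.73, centroid at (75.00, 201.83).
triangular fin: A = ½·70·50 = 1750.00, centroid at (173.33, 16.67).
ΣA = 36085.73 mm², ΣAx̄ = 2878513.03 mm³, ΣAȳ = 3979990.65 mm³.
x̄ = 2878513.03/36085.73 = 79.77 mm; ȳ = 3979990.65/36085.73 = 110.29 mm.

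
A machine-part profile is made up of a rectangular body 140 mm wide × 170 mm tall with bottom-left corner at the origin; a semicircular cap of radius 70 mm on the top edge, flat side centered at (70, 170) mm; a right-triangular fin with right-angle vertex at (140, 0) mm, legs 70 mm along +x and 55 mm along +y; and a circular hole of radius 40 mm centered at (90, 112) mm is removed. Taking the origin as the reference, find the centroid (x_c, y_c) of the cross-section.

Part | A | x̄ᵢ | ȳᵢ | A·x̄ᵢ | A·ȳᵢ
rectangular body | 23800.00 | 70.00 | 85.00 | 1666000.00 | 2023000.00
semicircular top | 7696.90 | 70.00 | 199.71 | 538783.14 | 1537140.01
triangular fin | 1925.00 | 163.33 | 18.33 | 314416.67 | 35291.67
hole | -5026.55 | 90.00 | 112.00 | -452389.34 | -562973.40
Σ | 28395.35 |  |  | 2066810.46 | 3032458.27
x_c = 2066810.46 / 28395.35 = 72.79 mm
y_c = 3032458.27 / 28395.35 = 106.79 mm

x_c = 72.79 mm, y_c = 106.79 mm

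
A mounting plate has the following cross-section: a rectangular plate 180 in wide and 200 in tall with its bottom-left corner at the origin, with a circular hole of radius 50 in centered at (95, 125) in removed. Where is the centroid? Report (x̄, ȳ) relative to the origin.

x̄ = 88.60 in, ȳ = 93.02 in

Part | A | x̄ᵢ | ȳᵢ | A·x̄ᵢ | A·ȳᵢ
plate | 36000.00 | 90.00 | 100.00 | 3240000.00 | 3600000.00
hole | -7853.98 | 95.00 | 125.00 | -746128.26 | -981747.70
Σ | 28146.02 |  |  | 2493871.74 | 2618252.30
x̄ = 2493871.74 / 28146.02 = 88.60 in
ȳ = 2618252.30 / 28146.02 = 93.02 in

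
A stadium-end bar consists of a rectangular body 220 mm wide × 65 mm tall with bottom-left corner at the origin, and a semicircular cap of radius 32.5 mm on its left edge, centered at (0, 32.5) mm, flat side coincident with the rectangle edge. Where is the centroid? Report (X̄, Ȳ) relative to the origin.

rectangular body: A = 220 × 65 = 14300.00, centroid at (110.00, 32.50).
semicircular end: A = ½π·32.5² = 1659.15, centroid at (-13.79, 32.50).
ΣA = 15959.15 mm², ΣAX̄ = 1550114.58 mm³, ΣAȲ = 518672.49 mm³.
X̄ = 1550114.58/15959.15 = 97.13 mm; Ȳ = 518672.49/15959.15 = 32.50 mm.

X̄ = 97.13 mm, Ȳ = 32.50 mm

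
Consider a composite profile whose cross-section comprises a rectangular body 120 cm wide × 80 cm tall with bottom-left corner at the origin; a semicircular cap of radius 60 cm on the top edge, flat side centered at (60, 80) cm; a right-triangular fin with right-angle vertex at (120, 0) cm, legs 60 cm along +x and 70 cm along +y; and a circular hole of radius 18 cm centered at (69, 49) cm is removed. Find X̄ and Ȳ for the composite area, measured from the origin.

X̄ = 69.72 cm, Ȳ = 59.96 cm

Part | A | x̄ᵢ | ȳᵢ | A·x̄ᵢ | A·ȳᵢ
rectangular body | 9600.00 | 60.00 | 40.00 | 576000.00 | 384000.00
semicircular top | 5654.87 | 60.00 | 105.46 | 339292.01 | 596389.34
triangular fin | 2100.00 | 140.00 | 23.33 | 294000.00 | 49000.00
hole | -1017.88 | 69.00 | 49.00 | -70233.45 | -49875.92
Σ | 16336.99 |  |  | 1139058.56 | 979513.42
X̄ = 1139058.56 / 16336.99 = 69.72 cm
Ȳ = 979513.42 / 16336.99 = 59.96 cm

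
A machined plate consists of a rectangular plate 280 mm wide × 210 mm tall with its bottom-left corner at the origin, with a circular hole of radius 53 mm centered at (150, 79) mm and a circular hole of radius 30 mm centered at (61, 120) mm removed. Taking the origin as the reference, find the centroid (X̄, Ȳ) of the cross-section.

X̄ = 142.87 mm, Ȳ = 108.97 mm

plate: A = 280 × 210 = 58800.00, centroid at (140.00, 105.00).
hole 1: A = −π·53² = -8824.73, centroid at (150.00, 79.00).
hole 2: A = −π·30² = -2827.43, centroid at (61.00, 120.00).
ΣA = 47147.83 mm²
ΣAX̄ = (58800.00)(140.00) + (-8824.73)(150.00) + (-2827.43)(61.00) = 6735816.50 mm³
ΣAȲ = (58800.00)(105.00) + (-8824.73)(79.00) + (-2827.43)(120.00) = 5137554.03 mm³
X̄ = 6735816.50 / 47147.83 = 142.87 mm
Ȳ = 5137554.03 / 47147.83 = 108.97 mm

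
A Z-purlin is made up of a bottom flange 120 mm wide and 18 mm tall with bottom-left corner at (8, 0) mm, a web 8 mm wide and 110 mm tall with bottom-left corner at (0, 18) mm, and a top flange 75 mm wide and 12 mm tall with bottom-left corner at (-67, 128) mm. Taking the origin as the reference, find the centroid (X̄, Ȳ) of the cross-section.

bottom flange: A = 120 × 18 = 2160.00, centroid at (68.00, 9.00).
web: A = 8 × 110 = 880.00, centroid at (4.00, 73.00).
top flange: A = 75 × 12 = 900.00, centroid at (-29.50, 134.00).
ΣA = 3940.00 mm², ΣAX̄ = 123850.00 mm³, ΣAȲ = 204280.00 mm³.
X̄ = 123850.00/3940.00 = 31.43 mm; Ȳ = 204280.00/3940.00 = 51.85 mm.

X̄ = 31.43 mm, Ȳ = 51.85 mm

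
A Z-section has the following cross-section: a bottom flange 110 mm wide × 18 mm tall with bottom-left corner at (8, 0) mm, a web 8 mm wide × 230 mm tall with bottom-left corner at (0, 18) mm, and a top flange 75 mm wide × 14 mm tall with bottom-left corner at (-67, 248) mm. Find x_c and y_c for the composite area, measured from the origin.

bottom flange: A = 110 × 18 = 1980.00, centroid at (63.00, 9.00).
web: A = 8 × 230 = 1840.00, centroid at (4.00, 133.00).
top flange: A = 75 × 14 = 1050.00, centroid at (-29.50, 255.00).
ΣA = 4870.00 mm², ΣAx_c = 101125.00 mm³, ΣAy_c = 530290.00 mm³.
x_c = 101125.00/4870.00 = 20.76 mm; y_c = 530290.00/4870.00 = 108.89 mm.

x_c = 20.76 mm, y_c = 108.89 mm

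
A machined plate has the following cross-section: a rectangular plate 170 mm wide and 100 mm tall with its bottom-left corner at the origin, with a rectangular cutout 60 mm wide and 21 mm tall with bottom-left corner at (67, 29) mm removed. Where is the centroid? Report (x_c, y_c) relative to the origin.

x_c = 84.04 mm, y_c = 50.84 mm

plate: A = 170 × 100 = 17000.00, centroid at (85.00, 50.00).
hole: A = −(60 × 21) = -1260.00, centroid at (97.00, 39.50).
ΣA = 15740.00 mm²
ΣAx_c = (17000.00)(85.00) + (-1260.00)(97.00) = 1322780.00 mm³
ΣAy_c = (17000.00)(50.00) + (-1260.00)(39.50) = 800230.00 mm³
x_c = 1322780.00 / 15740.00 = 84.04 mm
y_c = 800230.00 / 15740.00 = 50.84 mm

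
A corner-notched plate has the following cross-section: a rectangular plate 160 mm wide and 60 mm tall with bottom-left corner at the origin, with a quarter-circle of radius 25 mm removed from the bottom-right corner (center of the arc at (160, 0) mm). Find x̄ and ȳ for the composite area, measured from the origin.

plate: A = 160 × 60 = 9600.00, centroid at (80.00, 30.00).
removed quarter-circle: A = −¼π·25² = -490.87, centroid at (149.39, 10.61).
ΣA = 9109.13 mm², ΣAx̄ = 694668.52 mm³, ΣAȳ = 282791.67 mm³.
x̄ = 694668.52/9109.13 = 76.26 mm; ȳ = 282791.67/9109.13 = 31.04 mm.

x̄ = 76.26 mm, ȳ = 31.04 mm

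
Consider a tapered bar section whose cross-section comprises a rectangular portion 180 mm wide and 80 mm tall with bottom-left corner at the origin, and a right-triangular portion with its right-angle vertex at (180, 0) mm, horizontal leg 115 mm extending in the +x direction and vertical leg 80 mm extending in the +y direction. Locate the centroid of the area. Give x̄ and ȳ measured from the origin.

x̄ = 121.07 mm, ȳ = 36.77 mm

rectangular portion: A = 180 × 80 = 14400.00, centroid at (90.00, 40.00).
triangular portion: A = ½·115·80 = 4600.00, centroid at (218.33, 26.67).
ΣA = 19000.00 mm²
ΣAx̄ = (14400.00)(90.00) + (4600.00)(218.33) = 2300333.33 mm³
ΣAȳ = (14400.00)(40.00) + (4600.00)(26.67) = 698666.67 mm³
x̄ = 2300333.33 / 19000.00 = 121.07 mm
ȳ = 698666.67 / 19000.00 = 36.77 mm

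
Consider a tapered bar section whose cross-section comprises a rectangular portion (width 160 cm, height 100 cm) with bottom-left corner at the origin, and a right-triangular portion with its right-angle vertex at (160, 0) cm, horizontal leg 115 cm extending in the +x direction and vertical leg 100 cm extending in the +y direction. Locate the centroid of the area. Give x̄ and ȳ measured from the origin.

rectangular portion: A = 160 × 100 = 16000.00, centroid at (80.00, 50.00).
triangular portion: A = ½·115·100 = 5750.00, centroid at (198.33, 33.33).
ΣA = 21750.00 cm², ΣAx̄ = 2420416.67 cm³, ΣAȳ = 991666.67 cm³.
x̄ = 2420416.67/21750.00 = 111.28 cm; ȳ = 991666.67/21750.00 = 45.59 cm.

x̄ = 111.28 cm, ȳ = 45.59 cm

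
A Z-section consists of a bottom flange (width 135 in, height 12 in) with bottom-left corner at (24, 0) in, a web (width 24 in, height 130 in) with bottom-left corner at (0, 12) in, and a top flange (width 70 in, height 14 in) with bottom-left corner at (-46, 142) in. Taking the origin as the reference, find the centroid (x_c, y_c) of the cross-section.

x_c = 30.58 in, y_c = 69.23 in

bottom flange: A = 135 × 12 = 1620.00, centroid at (91.50, 6.00).
web: A = 24 × 130 = 3120.00, centroid at (12.00, 77.00).
top flange: A = 70 × 14 = 980.00, centroid at (-11.00, 149.00).
ΣA = 5720.00 in², ΣAx_c = 174890.00 in³, ΣAy_c = 395980.00 in³.
x_c = 174890.00/5720.00 = 30.58 in; y_c = 395980.00/5720.00 = 69.23 in.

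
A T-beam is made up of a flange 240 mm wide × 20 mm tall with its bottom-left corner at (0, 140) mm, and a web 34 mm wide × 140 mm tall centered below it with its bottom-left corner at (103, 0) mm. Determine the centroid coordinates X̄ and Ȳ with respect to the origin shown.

Part | A | x̄ᵢ | ȳᵢ | A·x̄ᵢ | A·ȳᵢ
web | 4760.00 | 120.00 | 70.00 | 571200.00 | 333200.00
flange | 4800.00 | 120.00 | 150.00 | 576000.00 | 720000.00
Σ | 9560.00 |  |  | 1147200.00 | 1053200.00
X̄ = 1147200.00 / 9560.00 = 120.00 mm
Ȳ = 1053200.00 / 9560.00 = 110.17 mm

X̄ = 120.00 mm, Ȳ = 110.17 mm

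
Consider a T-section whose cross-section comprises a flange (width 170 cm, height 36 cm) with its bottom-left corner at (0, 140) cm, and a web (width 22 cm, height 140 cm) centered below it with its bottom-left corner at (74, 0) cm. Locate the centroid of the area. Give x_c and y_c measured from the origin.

web: A = 22 × 140 = 3080.00, centroid at (85.00, 70.00).
flange: A = 170 × 36 = 6120.00, centroid at (85.00, 158.00).
ΣA = 9200.00 cm²
ΣAx_c = (3080.00)(85.00) + (6120.00)(85.00) = 782000.00 cm³
ΣAy_c = (3080.00)(70.00) + (6120.00)(158.00) = 1182560.00 cm³
x_c = 782000.00 / 9200.00 = 85.00 cm
y_c = 1182560.00 / 9200.00 = 128.54 cm

x_c = 85.00 cm, y_c = 128.54 cm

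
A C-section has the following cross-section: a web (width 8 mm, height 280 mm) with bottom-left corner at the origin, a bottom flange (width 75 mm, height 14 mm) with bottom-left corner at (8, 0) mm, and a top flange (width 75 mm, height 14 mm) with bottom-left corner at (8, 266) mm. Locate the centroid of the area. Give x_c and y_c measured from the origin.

web: A = 8 × 280 = 2240.00, centroid at (4.00, 140.00).
bottom flange: A = 75 × 14 = 1050.00, centroid at (45.50, 7.00).
top flange: A = 75 × 14 = 1050.00, centroid at (45.50, 273.00).
ΣA = 4340.00 mm²
ΣAx_c = (2240.00)(4.00) + (1050.00)(45.50) + (1050.00)(45.50) = 104510.00 mm³
ΣAy_c = (2240.00)(140.00) + (1050.00)(7.00) + (1050.00)(273.00) = 607600.00 mm³
x_c = 104510.00 / 4340.00 = 24.08 mm
y_c = 607600.00 / 4340.00 = 140.00 mm

x_c = 24.08 mm, y_c = 140.00 mm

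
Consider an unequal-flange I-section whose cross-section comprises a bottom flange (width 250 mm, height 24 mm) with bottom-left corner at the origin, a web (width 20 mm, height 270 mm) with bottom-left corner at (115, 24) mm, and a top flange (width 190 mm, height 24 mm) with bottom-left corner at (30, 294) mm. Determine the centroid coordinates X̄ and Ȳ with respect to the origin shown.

bottom flange: A = 250 × 24 = 6000.00, centroid at (125.00, 12.00).
web: A = 20 × 270 = 5400.00, centroid at (125.00, 159.00).
top flange: A = 190 × 24 = 4560.00, centroid at (125.00, 306.00).
ΣA = 15960.00 mm², ΣAX̄ = 1995000.00 mm³, ΣAȲ = 2325960.00 mm³.
X̄ = 1995000.00/15960.00 = 125.00 mm; Ȳ = 2325960.00/15960.00 = 145.74 mm.

X̄ = 125.00 mm, Ȳ = 145.74 mm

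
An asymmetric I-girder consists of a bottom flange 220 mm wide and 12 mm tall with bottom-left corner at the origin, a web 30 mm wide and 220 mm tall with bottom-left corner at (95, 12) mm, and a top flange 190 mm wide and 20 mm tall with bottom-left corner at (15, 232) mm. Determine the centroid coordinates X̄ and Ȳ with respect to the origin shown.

X̄ = 110.00 mm, Ȳ = 133.48 mm

Part | A | x̄ᵢ | ȳᵢ | A·x̄ᵢ | A·ȳᵢ
bottom flange | 2640.00 | 110.00 | 6.00 | 290400.00 | 15840.00
web | 6600.00 | 110.00 | 122.00 | 726000.00 | 805200.00
top flange | 3800.00 | 110.00 | 242.00 | 418000.00 | 919600.00
Σ | 13040.00 |  |  | 1434400.00 | 1740640.00
X̄ = 1434400.00 / 13040.00 = 110.00 mm
Ȳ = 1740640.00 / 13040.00 = 133.48 mm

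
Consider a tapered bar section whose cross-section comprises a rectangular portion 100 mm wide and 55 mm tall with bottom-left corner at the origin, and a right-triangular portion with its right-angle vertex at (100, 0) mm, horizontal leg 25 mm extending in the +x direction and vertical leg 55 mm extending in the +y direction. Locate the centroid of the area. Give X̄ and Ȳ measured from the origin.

X̄ = 56.48 mm, Ȳ = 26.48 mm

rectangular portion: A = 100 × 55 = 5500.00, centroid at (50.00, 27.50).
triangular portion: A = ½·25·55 = 687.50, centroid at (108.33, 18.33).
ΣA = 6187.50 mm², ΣAX̄ = 349479.17 mm³, ΣAȲ = 163854.17 mm³.
X̄ = 349479.17/6187.50 = 56.48 mm; Ȳ = 163854.17/6187.50 = 26.48 mm.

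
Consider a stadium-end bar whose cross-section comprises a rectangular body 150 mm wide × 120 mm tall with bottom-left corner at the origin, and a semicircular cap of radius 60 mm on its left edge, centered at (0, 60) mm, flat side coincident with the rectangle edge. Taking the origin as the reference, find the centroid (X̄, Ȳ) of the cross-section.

Part | A | x̄ᵢ | ȳᵢ | A·x̄ᵢ | A·ȳᵢ
rectangular body | 18000.00 | 75.00 | 60.00 | 1350000.00 | 1080000.00
semicircular end | 5654.87 | -25.46 | 60.00 | -144000.00 | 339292.01
Σ | 23654.87 |  |  | 1206000.00 | 1419292.01
X̄ = 1206000.00 / 23654.87 = 50.98 mm
Ȳ = 1419292.01 / 23654.87 = 60.00 mm

X̄ = 50.98 mm, Ȳ = 60.00 mm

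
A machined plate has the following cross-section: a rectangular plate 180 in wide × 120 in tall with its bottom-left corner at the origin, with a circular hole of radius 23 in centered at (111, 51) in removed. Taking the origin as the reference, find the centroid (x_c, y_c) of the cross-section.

x_c = 88.25 in, y_c = 60.75 in

plate: A = 180 × 120 = 21600.00, centroid at (90.00, 60.00).
hole: A = −π·23² = -1661.90, centroid at (111.00, 51.00).
ΣA = 19938.10 in²
ΣAx_c = (21600.00)(90.00) + (-1661.90)(111.00) = 1759528.82 in³
ΣAy_c = (21600.00)(60.00) + (-1661.90)(51.00) = 1211242.97 in³
x_c = 1759528.82 / 19938.10 = 88.25 in
y_c = 1211242.97 / 19938.10 = 60.75 in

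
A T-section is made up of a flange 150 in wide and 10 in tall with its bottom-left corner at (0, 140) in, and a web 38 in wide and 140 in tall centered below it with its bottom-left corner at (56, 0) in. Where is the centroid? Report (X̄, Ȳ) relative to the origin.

X̄ = 75.00 in, Ȳ = 86.50 in

web: A = 38 × 140 = 5320.00, centroid at (75.00, 70.00).
flange: A = 150 × 10 = 1500.00, centroid at (75.00, 145.00).
ΣA = 6820.00 in², ΣAX̄ = 511500.00 in³, ΣAȲ = 589900.00 in³.
X̄ = 511500.00/6820.00 = 75.00 in; Ȳ = 589900.00/6820.00 = 86.50 in.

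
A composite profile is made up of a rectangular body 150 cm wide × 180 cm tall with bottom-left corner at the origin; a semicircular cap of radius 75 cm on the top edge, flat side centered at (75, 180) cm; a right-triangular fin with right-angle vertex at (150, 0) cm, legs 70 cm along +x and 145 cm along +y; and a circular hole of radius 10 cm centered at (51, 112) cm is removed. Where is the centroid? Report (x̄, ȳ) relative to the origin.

rectangular body: A = 150 × 180 = 27000.00, centroid at (75.00, 90.00).
semicircular top: A = ½π·75² = 8835.73, centroid at (75.00, 211.83).
triangular fin: A = ½·70·145 = 5075.00, centroid at (173.33, 48.33).
hole: A = −π·10² = -314.16, centroid at (51.00, 112.00).
ΣA = 40596.57 cm²
ΣAx̄ = (27000.00)(75.00) + (8835.73)(75.00) + (5075.00)(173.33) + (-314.16)(51.00) = 3551324.24 cm³
ΣAȳ = (27000.00)(90.00) + (8835.73)(211.83) + (5075.00)(48.33) + (-314.16)(112.00) = 4511787.11 cm³
x̄ = 3551324.24 / 40596.57 = 87.48 cm
ȳ = 4511787.11 / 40596.57 = 111.14 cm

x̄ = 87.48 cm, ȳ = 111.14 cm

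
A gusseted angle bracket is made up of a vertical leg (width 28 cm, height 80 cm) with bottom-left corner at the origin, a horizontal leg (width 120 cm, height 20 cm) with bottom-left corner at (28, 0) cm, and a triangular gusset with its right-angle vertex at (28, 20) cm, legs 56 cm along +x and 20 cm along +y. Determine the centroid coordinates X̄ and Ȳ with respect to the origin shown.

X̄ = 51.67 cm, Ȳ = 24.72 cm

Part | A | x̄ᵢ | ȳᵢ | A·x̄ᵢ | A·ȳᵢ
vertical leg | 2240.00 | 14.00 | 40.00 | 31360.00 | 89600.00
horizontal leg | 2400.00 | 88.00 | 10.00 | 211200.00 | 24000.00
gusset | 560.00 | 46.67 | 26.67 | 26133.33 | 14933.33
Σ | 5200.00 |  |  | 268693.33 | 128533.33
X̄ = 268693.33 / 5200.00 = 51.67 cm
Ȳ = 128533.33 / 5200.00 = 24.72 cm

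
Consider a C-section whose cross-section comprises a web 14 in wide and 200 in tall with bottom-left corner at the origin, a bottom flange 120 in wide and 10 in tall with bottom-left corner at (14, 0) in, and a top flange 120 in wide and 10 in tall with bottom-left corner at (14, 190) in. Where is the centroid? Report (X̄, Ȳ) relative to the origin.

X̄ = 37.92 in, Ȳ = 100.00 in

Part | A | x̄ᵢ | ȳᵢ | A·x̄ᵢ | A·ȳᵢ
web | 2800.00 | 7.00 | 100.00 | 19600.00 | 280000.00
bottom flange | 1200.00 | 74.00 | 5.00 | 88800.00 | 6000.00
top flange | 1200.00 | 74.00 | 195.00 | 88800.00 | 234000.00
Σ | 5200.00 |  |  | 197200.00 | 520000.00
X̄ = 197200.00 / 5200.00 = 37.92 in
Ȳ = 520000.00 / 5200.00 = 100.00 in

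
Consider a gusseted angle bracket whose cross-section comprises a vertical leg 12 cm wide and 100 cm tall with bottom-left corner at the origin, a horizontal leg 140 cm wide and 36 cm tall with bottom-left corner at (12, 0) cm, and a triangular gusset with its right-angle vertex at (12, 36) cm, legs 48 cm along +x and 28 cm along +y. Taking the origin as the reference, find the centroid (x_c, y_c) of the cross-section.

x_c = 63.56 cm, y_c = 26.21 cm

vertical leg: A = 12 × 100 = 1200.00, centroid at (6.00, 50.00).
horizontal leg: A = 140 × 36 = 5040.00, centroid at (82.00, 18.00).
gusset: A = ½·48·28 = 672.00, centroid at (28.00, 45.33).
ΣA = 6912.00 cm²
ΣAx_c = (1200.00)(6.00) + (5040.00)(82.00) + (672.00)(28.00) = 439296.00 cm³
ΣAy_c = (1200.00)(50.00) + (5040.00)(18.00) + (672.00)(45.33) = 181184.00 cm³
x_c = 439296.00 / 6912.00 = 63.56 cm
y_c = 181184.00 / 6912.00 = 26.21 cm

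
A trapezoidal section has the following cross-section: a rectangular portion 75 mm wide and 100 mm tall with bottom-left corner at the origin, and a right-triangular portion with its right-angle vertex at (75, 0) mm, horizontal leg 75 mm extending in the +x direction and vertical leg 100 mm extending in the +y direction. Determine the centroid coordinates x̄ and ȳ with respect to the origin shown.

rectangular portion: A = 75 × 100 = 7500.00, centroid at (37.50, 50.00).
triangular portion: A = ½·75·100 = 3750.00, centroid at (100.00, 33.33).
ΣA = 11250.00 mm²
ΣAx̄ = (7500.00)(37.50) + (3750.00)(100.00) = 656250.00 mm³
ΣAȳ = (7500.00)(50.00) + (3750.00)(33.33) = 500000.00 mm³
x̄ = 656250.00 / 11250.00 = 58.33 mm
ȳ = 500000.00 / 11250.00 = 44.44 mm

x̄ = 58.33 mm, ȳ = 44.44 mm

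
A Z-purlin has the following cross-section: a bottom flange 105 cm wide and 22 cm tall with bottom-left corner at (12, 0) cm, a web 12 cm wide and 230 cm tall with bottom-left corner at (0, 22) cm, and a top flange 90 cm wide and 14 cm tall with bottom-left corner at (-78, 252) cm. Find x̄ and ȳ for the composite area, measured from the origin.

x̄ = 19.59 cm, ȳ = 115.30 cm

bottom flange: A = 105 × 22 = 2310.00, centroid at (64.50, 11.00).
web: A = 12 × 230 = 2760.00, centroid at (6.00, 137.00).
top flange: A = 90 × 14 = 1260.00, centroid at (-33.00, 259.00).
ΣA = 6330.00 cm²
ΣAx̄ = (2310.00)(64.50) + (2760.00)(6.00) + (1260.00)(-33.00) = 123975.00 cm³
ΣAȳ = (2310.00)(11.00) + (2760.00)(137.00) + (1260.00)(259.00) = 729870.00 cm³
x̄ = 123975.00 / 6330.00 = 19.59 cm
ȳ = 729870.00 / 6330.00 = 115.30 cm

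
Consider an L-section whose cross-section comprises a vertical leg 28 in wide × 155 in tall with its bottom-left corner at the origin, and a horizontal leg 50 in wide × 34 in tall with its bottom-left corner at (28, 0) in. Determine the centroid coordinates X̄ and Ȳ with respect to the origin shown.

Part | A | x̄ᵢ | ȳᵢ | A·x̄ᵢ | A·ȳᵢ
vertical leg | 4340.00 | 14.00 | 77.50 | 60760.00 | 336350.00
horizontal leg | 1700.00 | 53.00 | 17.00 | 90100.00 | 28900.00
Σ | 6040.00 |  |  | 150860.00 | 365250.00
X̄ = 150860.00 / 6040.00 = 24.98 in
Ȳ = 365250.00 / 6040.00 = 60.47 in

X̄ = 24.98 in, Ȳ = 60.47 in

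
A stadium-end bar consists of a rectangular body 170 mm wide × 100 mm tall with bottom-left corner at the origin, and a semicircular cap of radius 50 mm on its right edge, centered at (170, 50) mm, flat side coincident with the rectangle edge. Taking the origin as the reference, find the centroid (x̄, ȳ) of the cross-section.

x̄ = 104.93 mm, ȳ = 50.00 mm

rectangular body: A = 170 × 100 = 17000.00, centroid at (85.00, 50.00).
semicircular end: A = ½π·50² = 3926.99, centroid at (191.22, 50.00).
ΣA = 20926.99 mm²
ΣAx̄ = (17000.00)(85.00) + (3926.99)(191.22) = 2195921.77 mm³
ΣAȳ = (17000.00)(50.00) + (3926.99)(50.00) = 1046349.54 mm³
x̄ = 2195921.77 / 20926.99 = 104.93 mm
ȳ = 1046349.54 / 20926.99 = 50.00 mm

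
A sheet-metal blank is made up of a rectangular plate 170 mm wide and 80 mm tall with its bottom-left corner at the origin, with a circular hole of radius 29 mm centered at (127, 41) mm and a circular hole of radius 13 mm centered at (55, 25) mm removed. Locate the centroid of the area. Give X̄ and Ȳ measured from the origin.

Part | A | x̄ᵢ | ȳᵢ | A·x̄ᵢ | A·ȳᵢ
plate | 13600.00 | 85.00 | 40.00 | 1156000.00 | 544000.00
hole 1 | -2642.08 | 127.00 | 41.00 | -335544.09 | -108325.26
hole 2 | -530.93 | 55.00 | 25.00 | -29201.10 | -13273.23
Σ | 10426.99 |  |  | 791254.81 | 422401.51
X̄ = 791254.81 / 10426.99 = 75.89 mm
Ȳ = 422401.51 / 10426.99 = 40.51 mm

X̄ = 75.89 mm, Ȳ = 40.51 mm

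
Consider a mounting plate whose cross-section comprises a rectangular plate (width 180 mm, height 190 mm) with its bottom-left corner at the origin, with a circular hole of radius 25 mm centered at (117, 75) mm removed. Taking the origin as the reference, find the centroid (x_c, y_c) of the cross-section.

Part | A | x̄ᵢ | ȳᵢ | A·x̄ᵢ | A·ȳᵢ
plate | 34200.00 | 90.00 | 95.00 | 3078000.00 | 3249000.00
hole | -1963.50 | 117.00 | 75.00 | -229728.96 | -147262.16
Σ | 32236.50 |  |  | 2848271.04 | 3101737.84
x_c = 2848271.04 / 32236.50 = 88.36 mm
y_c = 3101737.84 / 32236.50 = 96.22 mm

x_c = 88.36 mm, y_c = 96.22 mm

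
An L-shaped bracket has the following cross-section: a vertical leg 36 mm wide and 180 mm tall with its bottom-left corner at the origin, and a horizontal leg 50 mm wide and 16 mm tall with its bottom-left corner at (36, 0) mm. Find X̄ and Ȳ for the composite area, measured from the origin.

X̄ = 22.73 mm, Ȳ = 80.99 mm

vertical leg: A = 36 × 180 = 6480.00, centroid at (18.00, 90.00).
horizontal leg: A = 50 × 16 = 800.00, centroid at (61.00, 8.00).
ΣA = 7280.00 mm², ΣAX̄ = 165440.00 mm³, ΣAȲ = 589600.00 mm³.
X̄ = 165440.00/7280.00 = 22.73 mm; Ȳ = 589600.00/7280.00 = 80.99 mm.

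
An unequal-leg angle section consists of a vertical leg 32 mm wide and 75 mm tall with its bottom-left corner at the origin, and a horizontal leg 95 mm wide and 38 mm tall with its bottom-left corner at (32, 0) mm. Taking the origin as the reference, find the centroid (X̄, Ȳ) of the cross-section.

X̄ = 54.14 mm, Ȳ = 26.39 mm

Part | A | x̄ᵢ | ȳᵢ | A·x̄ᵢ | A·ȳᵢ
vertical leg | 2400.00 | 16.00 | 37.50 | 38400.00 | 90000.00
horizontal leg | 3610.00 | 79.50 | 19.00 | 286995.00 | 68590.00
Σ | 6010.00 |  |  | 325395.00 | 158590.00
X̄ = 325395.00 / 6010.00 = 54.14 mm
Ȳ = 158590.00 / 6010.00 = 26.39 mm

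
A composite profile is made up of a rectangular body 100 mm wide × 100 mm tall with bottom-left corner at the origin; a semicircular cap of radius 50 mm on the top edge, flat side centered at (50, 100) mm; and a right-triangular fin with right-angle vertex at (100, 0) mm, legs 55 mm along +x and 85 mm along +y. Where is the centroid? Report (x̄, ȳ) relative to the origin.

x̄ = 59.82 mm, ȳ = 64.08 mm

rectangular body: A = 100 × 100 = 10000.00, centroid at (50.00, 50.00).
semicircular top: A = ½π·50² = 3926.99, centroid at (50.00, 121.22).
triangular fin: A = ½·55·85 = 2337.50, centroid at (118.33, 28.33).
ΣA = 16264.49 mm², ΣAx̄ = 972953.71 mm³, ΣAȳ = 1042261.58 mm³.
x̄ = 972953.71/16264.49 = 59.82 mm; ȳ = 1042261.58/16264.49 = 64.08 mm.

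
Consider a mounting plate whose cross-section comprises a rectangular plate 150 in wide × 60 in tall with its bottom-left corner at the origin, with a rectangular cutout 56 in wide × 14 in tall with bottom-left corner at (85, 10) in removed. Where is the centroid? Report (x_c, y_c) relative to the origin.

plate: A = 150 × 60 = 9000.00, centroid at (75.00, 30.00).
hole: A = −(56 × 14) = -784.00, centroid at (113.00, 17.00).
ΣA = 8216.00 in²
ΣAx_c = (9000.00)(75.00) + (-784.00)(113.00) = 586408.00 in³
ΣAy_c = (9000.00)(30.00) + (-784.00)(17.00) = 256672.00 in³
x_c = 586408.00 / 8216.00 = 71.37 in
y_c = 256672.00 / 8216.00 = 31.24 in

x_c = 71.37 in, y_c = 31.24 in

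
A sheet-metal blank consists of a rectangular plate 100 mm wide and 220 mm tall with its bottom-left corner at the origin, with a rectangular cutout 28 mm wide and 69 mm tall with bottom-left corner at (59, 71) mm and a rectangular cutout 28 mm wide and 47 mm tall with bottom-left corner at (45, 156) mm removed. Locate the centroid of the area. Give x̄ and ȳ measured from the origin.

plate: A = 100 × 220 = 22000.00, centroid at (50.00, 110.00).
hole 1: A = −(28 × 69) = -1932.00, centroid at (73.00, 105.50).
hole 2: A = −(28 × 47) = -1316.00, centroid at (59.00, 179.50).
ΣA = 18752.00 mm²
ΣAx̄ = (22000.00)(50.00) + (-1932.00)(73.00) + (-1316.00)(59.00) = 881320.00 mm³
ΣAȳ = (22000.00)(110.00) + (-1932.00)(105.50) + (-1316.00)(179.50) = 1979952.00 mm³
x̄ = 881320.00 / 18752.00 = 47.00 mm
ȳ = 1979952.00 / 18752.00 = 105.59 mm

x̄ = 47.00 mm, ȳ = 105.59 mm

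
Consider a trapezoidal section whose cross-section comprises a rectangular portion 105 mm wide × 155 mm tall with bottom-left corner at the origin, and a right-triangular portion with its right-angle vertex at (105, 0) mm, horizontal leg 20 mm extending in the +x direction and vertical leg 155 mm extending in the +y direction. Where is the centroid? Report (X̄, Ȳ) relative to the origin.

rectangular portion: A = 105 × 155 = 16275.00, centroid at (52.50, 77.50).
triangular portion: A = ½·20·155 = 1550.00, centroid at (111.67, 51.67).
ΣA = 17825.00 mm², ΣAX̄ = 1027520.83 mm³, ΣAȲ = 1341395.83 mm³.
X̄ = 1027520.83/17825.00 = 57.64 mm; Ȳ = 1341395.83/17825.00 = 75.25 mm.

X̄ = 57.64 mm, Ȳ = 75.25 mm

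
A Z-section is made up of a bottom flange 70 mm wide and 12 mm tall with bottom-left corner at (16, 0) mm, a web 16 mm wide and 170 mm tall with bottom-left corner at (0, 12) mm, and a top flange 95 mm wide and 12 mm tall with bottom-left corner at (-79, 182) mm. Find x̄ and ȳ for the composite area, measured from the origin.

bottom flange: A = 70 × 12 = 840.00, centroid at (51.00, 6.00).
web: A = 16 × 170 = 2720.00, centroid at (8.00, 97.00).
top flange: A = 95 × 12 = 1140.00, centroid at (-31.50, 188.00).
ΣA = 4700.00 mm², ΣAx̄ = 28690.00 mm³, ΣAȳ = 483200.00 mm³.
x̄ = 28690.00/4700.00 = 6.10 mm; ȳ = 483200.00/4700.00 = 102.81 mm.

x̄ = 6.10 mm, ȳ = 102.81 mm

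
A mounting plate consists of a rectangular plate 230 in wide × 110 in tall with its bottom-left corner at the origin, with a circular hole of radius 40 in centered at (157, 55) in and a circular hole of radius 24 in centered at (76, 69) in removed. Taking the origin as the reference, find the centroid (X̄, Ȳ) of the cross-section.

X̄ = 107.39 in, Ȳ = 53.63 in

Part | A | x̄ᵢ | ȳᵢ | A·x̄ᵢ | A·ȳᵢ
plate | 25300.00 | 115.00 | 55.00 | 2909500.00 | 1391500.00
hole 1 | -5026.55 | 157.00 | 55.00 | -789168.07 | -276460.15
hole 2 | -1809.56 | 76.00 | 69.00 | -137526.36 | -124859.46
Σ | 18463.89 |  |  | 1982805.57 | 990180.39
X̄ = 1982805.57 / 18463.89 = 107.39 in
Ȳ = 990180.39 / 18463.89 = 53.63 in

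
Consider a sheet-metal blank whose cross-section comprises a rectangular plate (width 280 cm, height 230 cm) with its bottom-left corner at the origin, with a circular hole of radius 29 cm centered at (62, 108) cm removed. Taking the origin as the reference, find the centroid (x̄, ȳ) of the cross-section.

Part | A | x̄ᵢ | ȳᵢ | A·x̄ᵢ | A·ȳᵢ
plate | 64400.00 | 140.00 | 115.00 | 9016000.00 | 7406000.00
hole | -2642.08 | 62.00 | 108.00 | -163808.92 | -285344.58
Σ | 61757.92 |  |  | 8852191.08 | 7120655.42
x̄ = 8852191.08 / 61757.92 = 143.34 cm
ȳ = 7120655.42 / 61757.92 = 115.30 cm

x̄ = 143.34 cm, ȳ = 115.30 cm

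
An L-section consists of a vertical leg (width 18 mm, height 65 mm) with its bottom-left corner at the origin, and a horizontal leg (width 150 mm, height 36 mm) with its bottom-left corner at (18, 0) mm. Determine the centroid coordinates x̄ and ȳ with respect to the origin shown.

Part | A | x̄ᵢ | ȳᵢ | A·x̄ᵢ | A·ȳᵢ
vertical leg | 1170.00 | 9.00 | 32.50 | 10530.00 | 38025.00
horizontal leg | 5400.00 | 93.00 | 18.00 | 502200.00 | 97200.00
Σ | 6570.00 |  |  | 512730.00 | 135225.00
x̄ = 512730.00 / 6570.00 = 78.04 mm
ȳ = 135225.00 / 6570.00 = 20.58 mm

x̄ = 78.04 mm, ȳ = 20.58 mm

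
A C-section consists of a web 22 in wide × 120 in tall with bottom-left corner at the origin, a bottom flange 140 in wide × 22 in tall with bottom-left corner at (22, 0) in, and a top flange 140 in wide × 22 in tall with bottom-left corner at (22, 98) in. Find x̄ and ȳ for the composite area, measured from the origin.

x̄ = 67.70 in, ȳ = 60.00 in

web: A = 22 × 120 = 2640.00, centroid at (11.00, 60.00).
bottom flange: A = 140 × 22 = 3080.00, centroid at (92.00, 11.00).
top flange: A = 140 × 22 = 3080.00, centroid at (92.00, 109.00).
ΣA = 8800.00 in²
ΣAx̄ = (2640.00)(11.00) + (3080.00)(92.00) + (3080.00)(92.00) = 595760.00 in³
ΣAȳ = (2640.00)(60.00) + (3080.00)(11.00) + (3080.00)(109.00) = 528000.00 in³
x̄ = 595760.00 / 8800.00 = 67.70 in
ȳ = 528000.00 / 8800.00 = 60.00 in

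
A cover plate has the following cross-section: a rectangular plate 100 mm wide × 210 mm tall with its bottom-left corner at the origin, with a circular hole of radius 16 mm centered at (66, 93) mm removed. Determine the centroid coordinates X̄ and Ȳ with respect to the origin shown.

X̄ = 49.36 mm, Ȳ = 105.48 mm

plate: A = 100 × 210 = 21000.00, centroid at (50.00, 105.00).
hole: A = −π·16² = -804.25, centroid at (66.00, 93.00).
ΣA = 20195.75 mm², ΣAX̄ = 996919.65 mm³, ΣAȲ = 2130204.96 mm³.
X̄ = 996919.65/20195.75 = 49.36 mm; Ȳ = 2130204.96/20195.75 = 105.48 mm.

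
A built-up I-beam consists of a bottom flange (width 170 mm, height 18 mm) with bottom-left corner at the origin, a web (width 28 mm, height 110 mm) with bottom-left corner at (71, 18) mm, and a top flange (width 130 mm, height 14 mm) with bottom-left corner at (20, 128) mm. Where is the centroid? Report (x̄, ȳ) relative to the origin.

bottom flange: A = 170 × 18 = 3060.00, centroid at (85.00, 9.00).
web: A = 28 × 110 = 3080.00, centroid at (85.00, 73.00).
top flange: A = 130 × 14 = 1820.00, centroid at (85.00, 135.00).
ΣA = 7960.00 mm²
ΣAx̄ = (3060.00)(85.00) + (3080.00)(85.00) + (1820.00)(85.00) = 676600.00 mm³
ΣAȳ = (3060.00)(9.00) + (3080.00)(73.00) + (1820.00)(135.00) = 498080.00 mm³
x̄ = 676600.00 / 7960.00 = 85.00 mm
ȳ = 498080.00 / 7960.00 = 62.57 mm

x̄ = 85.00 mm, ȳ = 62.57 mm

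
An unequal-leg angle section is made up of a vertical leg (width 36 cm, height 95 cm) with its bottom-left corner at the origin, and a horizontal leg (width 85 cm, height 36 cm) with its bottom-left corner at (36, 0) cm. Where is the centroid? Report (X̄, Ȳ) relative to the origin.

vertical leg: A = 36 × 95 = 3420.00, centroid at (18.00, 47.50).
horizontal leg: A = 85 × 36 = 3060.00, centroid at (78.50, 18.00).
ΣA = 6480.00 cm²
ΣAX̄ = (3420.00)(18.00) + (3060.00)(78.50) = 301770.00 cm³
ΣAȲ = (3420.00)(47.50) + (3060.00)(18.00) = 217530.00 cm³
X̄ = 301770.00 / 6480.00 = 46.57 cm
Ȳ = 217530.00 / 6480.00 = 33.57 cm

X̄ = 46.57 cm, Ȳ = 33.57 cm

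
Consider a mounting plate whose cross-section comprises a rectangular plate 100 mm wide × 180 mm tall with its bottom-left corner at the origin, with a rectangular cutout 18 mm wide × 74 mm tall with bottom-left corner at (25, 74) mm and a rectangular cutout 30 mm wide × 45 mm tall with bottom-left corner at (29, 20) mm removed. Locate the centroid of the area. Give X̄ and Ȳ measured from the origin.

X̄ = 51.92 mm, Ȳ = 92.36 mm

plate: A = 100 × 180 = 18000.00, centroid at (50.00, 90.00).
hole 1: A = −(18 × 74) = -1332.00, centroid at (34.00, 111.00).
hole 2: A = −(30 × 45) = -1350.00, centroid at (44.00, 42.50).
ΣA = 15318.00 mm²
ΣAX̄ = (18000.00)(50.00) + (-1332.00)(34.00) + (-1350.00)(44.00) = 795312.00 mm³
ΣAȲ = (18000.00)(90.00) + (-1332.00)(111.00) + (-1350.00)(42.50) = 1414773.00 mm³
X̄ = 795312.00 / 15318.00 = 51.92 mm
Ȳ = 1414773.00 / 15318.00 = 92.36 mm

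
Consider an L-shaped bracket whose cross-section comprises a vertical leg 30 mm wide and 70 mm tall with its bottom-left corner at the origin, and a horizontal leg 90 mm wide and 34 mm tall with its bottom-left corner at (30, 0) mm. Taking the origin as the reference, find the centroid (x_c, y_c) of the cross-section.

x_c = 50.58 mm, y_c = 24.33 mm

vertical leg: A = 30 × 70 = 2100.00, centroid at (15.00, 35.00).
horizontal leg: A = 90 × 34 = 3060.00, centroid at (75.00, 17.00).
ΣA = 5160.00 mm², ΣAx_c = 261000.00 mm³, ΣAy_c = 125520.00 mm³.
x_c = 261000.00/5160.00 = 50.58 mm; y_c = 125520.00/5160.00 = 24.33 mm.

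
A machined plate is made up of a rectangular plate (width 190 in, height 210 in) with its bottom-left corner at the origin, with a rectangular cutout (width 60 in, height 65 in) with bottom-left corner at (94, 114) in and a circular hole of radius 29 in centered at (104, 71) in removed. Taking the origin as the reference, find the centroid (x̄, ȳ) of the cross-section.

x̄ = 90.90 in, ȳ = 102.84 in

plate: A = 190 × 210 = 39900.00, centroid at (95.00, 105.00).
hole 1: A = −(60 × 65) = -3900.00, centroid at (124.00, 146.50).
hole 2: A = −π·29² = -2642.08, centroid at (104.00, 71.00).
ΣA = 33357.92 in², ΣAx̄ = 3032123.74 in³, ΣAȳ = 3430562.36 in³.
x̄ = 3032123.74/33357.92 = 90.90 in; ȳ = 3430562.36/33357.92 = 102.84 in.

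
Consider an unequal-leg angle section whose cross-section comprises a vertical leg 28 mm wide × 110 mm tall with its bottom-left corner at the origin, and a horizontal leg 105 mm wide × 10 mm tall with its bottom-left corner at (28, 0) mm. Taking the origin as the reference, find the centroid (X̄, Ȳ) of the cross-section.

X̄ = 30.91 mm, Ȳ = 42.29 mm

Part | A | x̄ᵢ | ȳᵢ | A·x̄ᵢ | A·ȳᵢ
vertical leg | 3080.00 | 14.00 | 55.00 | 43120.00 | 169400.00
horizontal leg | 1050.00 | 80.50 | 5.00 | 84525.00 | 5250.00
Σ | 4130.00 |  |  | 127645.00 | 174650.00
X̄ = 127645.00 / 4130.00 = 30.91 mm
Ȳ = 174650.00 / 4130.00 = 42.29 mm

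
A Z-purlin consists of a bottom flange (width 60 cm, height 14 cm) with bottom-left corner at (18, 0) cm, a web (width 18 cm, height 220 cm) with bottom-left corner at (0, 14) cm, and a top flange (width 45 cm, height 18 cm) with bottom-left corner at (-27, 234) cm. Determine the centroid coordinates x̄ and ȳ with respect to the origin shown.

Part | A | x̄ᵢ | ȳᵢ | A·x̄ᵢ | A·ȳᵢ
bottom flange | 840.00 | 48.00 | 7.00 | 40320.00 | 5880.00
web | 3960.00 | 9.00 | 124.00 | 35640.00 | 491040.00
top flange | 810.00 | -4.50 | 243.00 | -3645.00 | 196830.00
Σ | 5610.00 |  |  | 72315.00 | 693750.00
x̄ = 72315.00 / 5610.00 = 12.89 cm
ȳ = 693750.00 / 5610.00 = 123.66 cm

x̄ = 12.89 cm, ȳ = 123.66 cm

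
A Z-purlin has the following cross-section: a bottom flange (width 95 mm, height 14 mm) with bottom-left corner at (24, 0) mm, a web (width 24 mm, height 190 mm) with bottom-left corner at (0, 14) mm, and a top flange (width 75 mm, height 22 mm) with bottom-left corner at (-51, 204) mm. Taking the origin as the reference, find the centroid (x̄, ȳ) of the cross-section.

x̄ = 16.92 mm, ȳ = 114.20 mm

bottom flange: A = 95 × 14 = 1330.00, centroid at (71.50, 7.00).
web: A = 24 × 190 = 4560.00, centroid at (12.00, 109.00).
top flange: A = 75 × 22 = 1650.00, centroid at (-13.50, 215.00).
ΣA = 7540.00 mm²
ΣAx̄ = (1330.00)(71.50) + (4560.00)(12.00) + (1650.00)(-13.50) = 127540.00 mm³
ΣAȳ = (1330.00)(7.00) + (4560.00)(109.00) + (1650.00)(215.00) = 861100.00 mm³
x̄ = 127540.00 / 7540.00 = 16.92 mm
ȳ = 861100.00 / 7540.00 = 114.20 mm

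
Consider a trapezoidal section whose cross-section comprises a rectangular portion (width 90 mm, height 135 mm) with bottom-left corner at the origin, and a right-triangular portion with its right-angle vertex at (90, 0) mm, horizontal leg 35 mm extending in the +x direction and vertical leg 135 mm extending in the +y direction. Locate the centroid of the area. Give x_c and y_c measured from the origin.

rectangular portion: A = 90 × 135 = 12150.00, centroid at (45.00, 67.50).
triangular portion: A = ½·35·135 = 2362.50, centroid at (101.67, 45.00).
ΣA = 14512.50 mm²
ΣAx_c = (12150.00)(45.00) + (2362.50)(101.67) = 786937.50 mm³
ΣAy_c = (12150.00)(67.50) + (2362.50)(45.00) = 926437.50 mm³
x_c = 786937.50 / 14512.50 = 54.22 mm
y_c = 926437.50 / 14512.50 = 63.84 mm

x_c = 54.22 mm, y_c = 63.84 mm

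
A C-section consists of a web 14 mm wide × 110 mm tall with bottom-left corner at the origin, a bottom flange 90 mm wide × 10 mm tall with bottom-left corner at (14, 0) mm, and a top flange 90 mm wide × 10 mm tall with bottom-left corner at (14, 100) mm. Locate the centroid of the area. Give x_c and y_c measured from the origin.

web: A = 14 × 110 = 1540.00, centroid at (7.00, 55.00).
bottom flange: A = 90 × 10 = 900.00, centroid at (59.00, 5.00).
top flange: A = 90 × 10 = 900.00, centroid at (59.00, 105.00).
ΣA = 3340.00 mm²
ΣAx_c = (1540.00)(7.00) + (900.00)(59.00) + (900.00)(59.00) = 116980.00 mm³
ΣAy_c = (1540.00)(55.00) + (900.00)(5.00) + (900.00)(105.00) = 183700.00 mm³
x_c = 116980.00 / 3340.00 = 35.02 mm
y_c = 183700.00 / 3340.00 = 55.00 mm

x_c = 35.02 mm, y_c = 55.00 mm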